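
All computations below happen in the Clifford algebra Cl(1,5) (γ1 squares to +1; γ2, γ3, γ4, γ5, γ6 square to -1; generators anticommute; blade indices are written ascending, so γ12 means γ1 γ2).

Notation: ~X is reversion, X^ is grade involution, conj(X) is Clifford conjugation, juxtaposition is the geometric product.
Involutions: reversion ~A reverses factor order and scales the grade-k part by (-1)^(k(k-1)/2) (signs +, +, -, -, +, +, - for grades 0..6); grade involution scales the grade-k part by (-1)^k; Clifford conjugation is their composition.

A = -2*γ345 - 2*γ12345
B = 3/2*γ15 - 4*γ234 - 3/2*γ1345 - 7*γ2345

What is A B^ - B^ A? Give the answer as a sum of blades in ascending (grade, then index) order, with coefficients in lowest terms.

first term: 11*γ1 - 11*γ2 + 8*γ15 - 8*γ25 - 3*γ134 + 3*γ234
second term: 17*γ1 + 17*γ2 + 8*γ15 + 8*γ25 + 3*γ134 + 3*γ234
Answer: -6*γ1 - 28*γ2 - 16*γ25 - 6*γ134


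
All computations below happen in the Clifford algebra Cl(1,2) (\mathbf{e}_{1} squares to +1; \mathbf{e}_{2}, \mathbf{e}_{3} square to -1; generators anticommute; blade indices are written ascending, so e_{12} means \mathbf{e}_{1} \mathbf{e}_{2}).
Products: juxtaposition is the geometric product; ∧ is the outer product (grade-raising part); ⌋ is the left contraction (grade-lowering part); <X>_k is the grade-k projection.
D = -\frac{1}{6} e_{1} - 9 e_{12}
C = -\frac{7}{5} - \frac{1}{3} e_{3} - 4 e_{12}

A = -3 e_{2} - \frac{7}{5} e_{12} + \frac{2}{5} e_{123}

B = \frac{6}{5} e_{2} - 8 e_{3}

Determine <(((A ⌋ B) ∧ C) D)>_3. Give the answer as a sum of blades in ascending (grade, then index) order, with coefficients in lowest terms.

step 1: \frac{18}{5}
step 2: -\frac{126}{25} - \frac{6}{5} e_{3} - \frac{72}{5} e_{12}
step 3: \frac{648}{5} + \frac{21}{25} e_{1} - \frac{12}{5} e_{2} + \frac{1134}{25} e_{12} - \frac{1}{5} e_{13} + \frac{54}{5} e_{123}
step 4: \frac{54}{5} e_{123}
Answer: \frac{54}{5} e_{123}


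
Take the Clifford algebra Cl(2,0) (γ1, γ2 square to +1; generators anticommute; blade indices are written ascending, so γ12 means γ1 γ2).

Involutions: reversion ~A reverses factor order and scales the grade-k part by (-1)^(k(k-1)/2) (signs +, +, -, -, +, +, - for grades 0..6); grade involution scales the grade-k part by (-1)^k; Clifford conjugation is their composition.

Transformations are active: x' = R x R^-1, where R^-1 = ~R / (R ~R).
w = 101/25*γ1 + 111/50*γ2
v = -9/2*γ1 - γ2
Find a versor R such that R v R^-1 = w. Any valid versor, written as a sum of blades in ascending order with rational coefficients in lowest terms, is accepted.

Take R = v + w = -23/50*γ1 + 61/50*γ2. Because q(v) = q(w) = 85/4, conjugation by R sends v exactly to w.
Answer: -23/50*γ1 + 61/50*γ2


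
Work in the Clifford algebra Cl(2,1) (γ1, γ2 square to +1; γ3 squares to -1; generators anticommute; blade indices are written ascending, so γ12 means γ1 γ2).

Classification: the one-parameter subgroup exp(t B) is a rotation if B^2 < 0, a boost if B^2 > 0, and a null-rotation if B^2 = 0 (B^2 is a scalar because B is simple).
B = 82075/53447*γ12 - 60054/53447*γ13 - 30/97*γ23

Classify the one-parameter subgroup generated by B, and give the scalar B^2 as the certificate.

B^2 term by term: the squares give (82075/53447)^2*(γ12)^2 + (-60054/53447)^2*(γ13)^2 + (-30/97)^2*(γ23)^2 = 6736305625/2856581809*(-1) + 3606482916/2856581809*(+1) + 900/9409*(+1) = -1 (each basis 2-blade squares to minus the product of its generators' squares); cross terms between blades sharing an index anticommute and cancel. So B^2 = -1.
Answer: rotation, certificate B^2 = -1. The class reads off the invariant scalar -1 directly.


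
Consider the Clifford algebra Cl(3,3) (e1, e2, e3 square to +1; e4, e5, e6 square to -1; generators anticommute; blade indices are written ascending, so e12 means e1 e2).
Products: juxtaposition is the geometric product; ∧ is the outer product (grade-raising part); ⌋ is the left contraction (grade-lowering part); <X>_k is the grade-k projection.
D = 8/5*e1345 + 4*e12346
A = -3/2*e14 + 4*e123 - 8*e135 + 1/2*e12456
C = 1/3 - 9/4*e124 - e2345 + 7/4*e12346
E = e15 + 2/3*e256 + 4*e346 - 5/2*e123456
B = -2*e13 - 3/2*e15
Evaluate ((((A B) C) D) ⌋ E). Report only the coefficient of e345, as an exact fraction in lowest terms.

step 1: -8*e2 - 12*e3 - 16*e5 + 3*e34 - 9/4*e45 - 6*e235 - 3/4*e246 + e23456
step 2: -8/3*e2 - 4*e3 - 6*e4 - 16/3*e5 - e6 - 21/16*e13 - 18*e14 + 7/4*e15 - 27/16*e16 - 9/4*e23 - 3*e25 + e34 - 3/4*e45 + 27/4*e123 + 81/16*e125 + 21/4*e126 + 16*e234 - 2*e235 - 12*e245 - 1/4*e246 + 8*e345 - 3/4*e356 + 27*e1234 - 36*e1245 - 21*e1246 + 27/2*e1345 + 14*e1346 - 9/4*e1356 + 21/2*e1456 - 63/16*e12356 + 1/3*e23456 - 28*e123456
step 3: 108/5 + 64/5*e1 - 56*e2 - 84*e3 - 112*e5 - 108*e6 + 1/5*e13 + 44/15*e15 - 64*e16 - 288/5*e23 - 216/5*e25 + 224/5*e26 + 119/5*e34 + 144/5*e35 - 84/5*e36 - 273/20*e45 - 117/5*e46 + 112/5*e56 - 96/5*e123 - 16/5*e124 - 128/5*e125 + 52/15*e126 - 128/15*e134 + 48/5*e135 + 32/5*e145 + 51/5*e146 - 27/20*e234 - 42*e235 - 72*e236 + 99/5*e245 - 231/20*e246 + 54*e256 + 144*e356 + 44/5*e1234 - 24*e1236 - 3/5*e1245 - 16*e1246 + 32*e1256 + 32/3*e1346 + 48*e1356 + 8*e1456 - 168/5*e2356 - 459/20*e3456 + 64/15*e12345 - 17/5*e12356 + 52/5*e13456 - 7/5*e23456 - 64/3*e123456
step 4: 304/15 - 217/2*e1 + 166/15*e2 + 468/5*e3 + 757/10*e4 - 256/15*e5 + 836/15*e6 - 459/8*e12 + 84*e14 + 108/5*e15 + 20*e23 + 120*e24 + 136/3*e25 - 224/3*e26 + 352*e34 - 40*e35 + 3/2*e36 - 60*e45 - 336*e46 - 46/3*e56 + 360*e124 - 135*e134 - 231/8*e135 - 99/2*e136 - 180*e145 + 105*e146 - 27/8*e156 - 51/2*e235 + 16*e236 + 24*e246 + 536/15*e256 + 26/3*e345 + 752/5*e346 - 8*e356 - 48*e456 + 56*e1234 + 117/2*e1235 - 273/8*e1236 + 42*e1245 + 72*e1246 - 119/2*e1256 + 112*e1345 + 108*e1346 - 144*e1456 + 160*e2345 + 22/3*e2346 - 1/2*e2456 + 270*e12345 - 280*e12346 + 210*e12456 - 140*e13456 - 32*e23456 - 54*e123456
Answer: 26/3


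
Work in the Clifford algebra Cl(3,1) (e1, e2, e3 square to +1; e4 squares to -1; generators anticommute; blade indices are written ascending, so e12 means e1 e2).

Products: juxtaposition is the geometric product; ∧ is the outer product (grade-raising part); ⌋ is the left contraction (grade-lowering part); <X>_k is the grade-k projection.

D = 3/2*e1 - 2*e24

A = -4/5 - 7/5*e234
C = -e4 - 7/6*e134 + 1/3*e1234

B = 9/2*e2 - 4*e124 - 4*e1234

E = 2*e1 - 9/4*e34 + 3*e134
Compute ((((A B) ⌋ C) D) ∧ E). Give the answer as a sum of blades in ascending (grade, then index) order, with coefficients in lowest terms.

step 1: -28/5*e1 - 18/5*e2 + 28/5*e13 - 63/10*e34 + 16/5*e124 + 16/5*e1234
step 2: -16/15 + 147/20*e1 - 16/15*e3 + 98/15*e4 - 21/10*e12 + 28/15*e24 + 98/15*e34 + 6/5*e134 - 28/15*e234
step 3: 175/24 - 8/5*e1 - 119/12*e2 - 56/15*e3 + 8/5*e13 - 28/5*e14 + 196/15*e23 + 32/15*e24 + 9/5*e34 + 12/5*e123 - 119/10*e124 + 49/5*e134 - 32/15*e234 + 14/5*e1234
step 4: 175/12*e1 + 119/6*e12 + 112/15*e13 - 525/32*e34 + 392/15*e123 + 64/15*e124 + 1163/40*e134 + 357/16*e234 + 2041/60*e1234
Answer: 175/12*e1 + 119/6*e12 + 112/15*e13 - 525/32*e34 + 392/15*e123 + 64/15*e124 + 1163/40*e134 + 357/16*e234 + 2041/60*e1234


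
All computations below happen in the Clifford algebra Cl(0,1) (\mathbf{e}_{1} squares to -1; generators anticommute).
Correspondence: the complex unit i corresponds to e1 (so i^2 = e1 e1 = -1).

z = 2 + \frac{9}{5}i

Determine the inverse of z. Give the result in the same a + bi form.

In blades: z = 2 + \frac{9}{5} e_{1}.
With qbar = 2 - \frac{9}{5} e_{1} (scalar fixed, mapped units negated), z qbar = \frac{181}{25} (the sum of squared coefficients), so z^-1 = qbar / (\frac{181}{25}) = \frac{50}{181} - \frac{45}{181} e_{1}; translating back:
Answer: \frac{50}{181} - \frac{45}{181}i


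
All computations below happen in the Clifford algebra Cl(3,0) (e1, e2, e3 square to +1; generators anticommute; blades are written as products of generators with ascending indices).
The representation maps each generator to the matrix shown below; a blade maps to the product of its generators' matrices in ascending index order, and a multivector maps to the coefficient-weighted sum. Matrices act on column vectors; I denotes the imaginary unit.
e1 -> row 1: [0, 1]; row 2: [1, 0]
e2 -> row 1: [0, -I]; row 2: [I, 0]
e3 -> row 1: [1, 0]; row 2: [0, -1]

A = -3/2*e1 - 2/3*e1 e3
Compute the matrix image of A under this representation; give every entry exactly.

Bivector images (products of the table entries): rho(e1 e3) = rho(e1)rho(e3) = row 1: [0, -1]; row 2: [1, 0].
M = (-3/2)*rho(e1) + (-2/3)*rho(e1 e3), summed entrywise:
Answer: row 1: [0, -5/6]; row 2: [-13/6, 0]


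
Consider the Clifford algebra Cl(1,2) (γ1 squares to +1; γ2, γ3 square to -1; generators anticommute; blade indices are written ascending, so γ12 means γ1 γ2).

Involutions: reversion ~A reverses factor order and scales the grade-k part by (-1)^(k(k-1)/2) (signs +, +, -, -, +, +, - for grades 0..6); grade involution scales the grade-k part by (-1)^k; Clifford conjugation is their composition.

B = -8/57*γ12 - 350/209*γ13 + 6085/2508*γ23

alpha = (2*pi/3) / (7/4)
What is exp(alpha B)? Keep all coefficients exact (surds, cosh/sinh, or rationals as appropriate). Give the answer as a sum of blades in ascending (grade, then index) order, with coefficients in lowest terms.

B^2 term by term: the squares give (-8/57)^2*(γ12)^2 + (-350/209)^2*(γ13)^2 + (6085/2508)^2*(γ23)^2 = 64/3249*(+1) + 122500/43681*(+1) + 37027225/6290064*(-1) = -49/16 (each basis 2-blade squares to minus the product of its generators' squares); cross terms between blades sharing an index anticommute and cancel. So B^2 = -49/16.
B^2 = -49/16 — since the square is negative, the closed form is circular: l = 7/4, alpha*l = 2*pi/3, so exp(alpha B) = cos(2*pi/3) + (sin(2*pi/3)/(7/4))*B = -1/2 + (2*sqrt(3)/7)*B.
Answer: -1/2 - 16*sqrt(3)/399*γ12 - 100*sqrt(3)/209*γ13 + 6085*sqrt(3)/8778*γ23


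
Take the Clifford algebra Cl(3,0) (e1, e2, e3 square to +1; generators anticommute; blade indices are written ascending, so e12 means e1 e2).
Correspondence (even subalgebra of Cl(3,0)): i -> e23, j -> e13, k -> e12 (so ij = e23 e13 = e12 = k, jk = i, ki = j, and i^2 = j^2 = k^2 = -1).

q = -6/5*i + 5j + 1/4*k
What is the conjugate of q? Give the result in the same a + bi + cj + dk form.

In blades: q = 1/4*e12 + 5*e13 - 6/5*e23.
Quaternion conjugation is reversion on the even subalgebra: the scalar is fixed and every grade-2 blade flips sign, giving -1/4*e12 - 5*e13 + 6/5*e23; translating back:
Answer: 6/5*i - 5j - 1/4*k


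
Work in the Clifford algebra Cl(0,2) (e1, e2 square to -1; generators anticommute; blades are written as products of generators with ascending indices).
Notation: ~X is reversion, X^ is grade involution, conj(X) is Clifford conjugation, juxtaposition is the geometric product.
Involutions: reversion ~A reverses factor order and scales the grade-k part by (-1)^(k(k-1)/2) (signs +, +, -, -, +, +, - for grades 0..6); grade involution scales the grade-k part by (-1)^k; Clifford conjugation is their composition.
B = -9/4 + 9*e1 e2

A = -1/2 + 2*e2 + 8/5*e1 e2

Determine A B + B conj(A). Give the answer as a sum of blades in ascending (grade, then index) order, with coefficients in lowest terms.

first term: -531/40 + 18*e1 - 9/2*e2 - 81/10*e1 e2
second term: 621/40 + 18*e1 + 9/2*e2 - 9/10*e1 e2
Answer: 9/4 + 36*e1 - 9*e1 e2


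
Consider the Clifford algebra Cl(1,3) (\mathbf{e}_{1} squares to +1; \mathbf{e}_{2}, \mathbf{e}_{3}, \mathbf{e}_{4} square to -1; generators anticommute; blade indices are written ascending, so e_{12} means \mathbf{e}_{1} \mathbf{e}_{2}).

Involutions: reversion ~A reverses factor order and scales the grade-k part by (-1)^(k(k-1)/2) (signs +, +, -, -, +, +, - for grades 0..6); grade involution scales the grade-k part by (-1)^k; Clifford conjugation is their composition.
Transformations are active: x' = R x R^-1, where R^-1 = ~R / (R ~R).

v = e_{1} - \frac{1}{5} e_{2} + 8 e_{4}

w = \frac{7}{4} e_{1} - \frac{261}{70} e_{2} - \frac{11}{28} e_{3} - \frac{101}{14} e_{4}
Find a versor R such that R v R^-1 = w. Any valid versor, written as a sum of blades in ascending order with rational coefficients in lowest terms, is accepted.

Here q(v) = q(w) = -\frac{1576}{25}; the classical choice R = v + w = \frac{11}{4} e_{1} - \frac{55}{14} e_{2} - \frac{11}{28} e_{3} + \frac{11}{14} e_{4} then realises v -> w under the sandwich.
Answer: \frac{11}{4} e_{1} - \frac{55}{14} e_{2} - \frac{11}{28} e_{3} + \frac{11}{14} e_{4}


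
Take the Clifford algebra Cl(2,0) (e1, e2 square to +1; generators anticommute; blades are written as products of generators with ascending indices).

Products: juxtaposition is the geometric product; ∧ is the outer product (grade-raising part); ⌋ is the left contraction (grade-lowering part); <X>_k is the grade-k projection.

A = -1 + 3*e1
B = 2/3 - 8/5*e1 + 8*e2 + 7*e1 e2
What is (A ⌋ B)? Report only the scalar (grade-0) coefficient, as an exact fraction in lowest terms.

step 1: -82/15 + 8/5*e1 + 13*e2 - 7*e1 e2
Answer: -82/15


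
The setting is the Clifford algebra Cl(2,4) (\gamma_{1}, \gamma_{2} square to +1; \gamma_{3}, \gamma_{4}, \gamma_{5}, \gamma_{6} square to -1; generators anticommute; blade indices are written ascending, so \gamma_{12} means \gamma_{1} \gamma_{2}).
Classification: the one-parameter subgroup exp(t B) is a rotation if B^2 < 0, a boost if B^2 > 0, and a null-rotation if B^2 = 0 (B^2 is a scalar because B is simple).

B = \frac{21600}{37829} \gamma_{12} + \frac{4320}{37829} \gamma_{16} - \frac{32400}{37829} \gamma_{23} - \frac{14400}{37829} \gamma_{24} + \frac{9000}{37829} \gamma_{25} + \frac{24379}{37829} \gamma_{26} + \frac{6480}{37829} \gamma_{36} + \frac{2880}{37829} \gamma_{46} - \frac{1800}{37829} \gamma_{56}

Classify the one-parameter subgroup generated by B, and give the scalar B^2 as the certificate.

B^2 term by term: the squares give (\frac{21600}{37829})^2*(\gamma_{12})^2 + (\frac{4320}{37829})^2*(\gamma_{16})^2 + (-\frac{32400}{37829})^2*(\gamma_{23})^2 + (-\frac{14400}{37829})^2*(\gamma_{24})^2 + (\frac{9000}{37829})^2*(\gamma_{25})^2 + (\frac{24379}{37829})^2*(\gamma_{26})^2 + (\frac{6480}{37829})^2*(\gamma_{36})^2 + (\frac{2880}{37829})^2*(\gamma_{46})^2 + (-\frac{1800}{37829})^2*(\gamma_{56})^2 = \frac{466560000}{1431033241}*(-1) + \frac{18662400}{1431033241}*(+1) + \frac{1049760000}{1431033241}*(+1) + \frac{207360000}{1431033241}*(+1) + \frac{81000000}{1431033241}*(+1) + \frac{594335641}{1431033241}*(+1) + \frac{41990400}{1431033241}*(-1) + \frac{8294400}{1431033241}*(-1) + \frac{3240000}{1431033241}*(-1) = 1 (each basis 2-blade squares to minus the product of its generators' squares); cross terms between blades sharing an index anticommute and cancel; the commuting (index-disjoint) pairs give grade-4 terms 2*c*c'*(blade product), which cancel blade by blade — \gamma_{1236}: \frac{279936000}{1431033241} - \frac{279936000}{1431033241} = 0; \gamma_{1246}: \frac{124416000}{1431033241} - \frac{124416000}{1431033241} = 0; \gamma_{1256}: -\frac{77760000}{1431033241} + \frac{77760000}{1431033241} = 0; \gamma_{2346}: -\frac{186624000}{1431033241} + \frac{186624000}{1431033241} = 0; \gamma_{2356}: \frac{116640000}{1431033241} - \frac{116640000}{1431033241} = 0; \gamma_{2456}: \frac{51840000}{1431033241} - \frac{51840000}{1431033241} = 0 — confirming B is simple. So B^2 = 1.
Answer: boost, certificate B^2 = 1. The invariant at work: B^2 = 1 is unchanged by conjugation, hence its sign classifies the subgroup whatever basis B is written in.


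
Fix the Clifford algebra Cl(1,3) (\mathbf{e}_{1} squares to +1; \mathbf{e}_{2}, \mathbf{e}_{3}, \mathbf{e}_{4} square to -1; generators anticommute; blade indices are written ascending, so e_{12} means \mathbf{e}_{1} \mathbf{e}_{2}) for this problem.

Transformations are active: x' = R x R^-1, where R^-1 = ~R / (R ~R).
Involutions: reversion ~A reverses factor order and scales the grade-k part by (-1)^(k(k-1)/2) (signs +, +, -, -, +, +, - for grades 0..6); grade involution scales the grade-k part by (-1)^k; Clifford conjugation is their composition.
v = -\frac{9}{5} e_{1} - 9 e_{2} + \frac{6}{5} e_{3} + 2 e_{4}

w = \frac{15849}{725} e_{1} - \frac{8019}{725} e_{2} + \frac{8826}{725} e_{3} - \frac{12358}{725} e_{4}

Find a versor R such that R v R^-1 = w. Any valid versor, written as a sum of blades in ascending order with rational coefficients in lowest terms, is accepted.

Construction: equal norms (both -\frac{416}{5}) license R = v + w = \frac{14544}{725} e_{1} - \frac{14544}{725} e_{2} + \frac{9696}{725} e_{3} - \frac{10908}{725} e_{4} — nothing changes along that direction, while (v - w)/2 changes sign, so v maps onto w.
Answer: \frac{14544}{725} e_{1} - \frac{14544}{725} e_{2} + \frac{9696}{725} e_{3} - \frac{10908}{725} e_{4}


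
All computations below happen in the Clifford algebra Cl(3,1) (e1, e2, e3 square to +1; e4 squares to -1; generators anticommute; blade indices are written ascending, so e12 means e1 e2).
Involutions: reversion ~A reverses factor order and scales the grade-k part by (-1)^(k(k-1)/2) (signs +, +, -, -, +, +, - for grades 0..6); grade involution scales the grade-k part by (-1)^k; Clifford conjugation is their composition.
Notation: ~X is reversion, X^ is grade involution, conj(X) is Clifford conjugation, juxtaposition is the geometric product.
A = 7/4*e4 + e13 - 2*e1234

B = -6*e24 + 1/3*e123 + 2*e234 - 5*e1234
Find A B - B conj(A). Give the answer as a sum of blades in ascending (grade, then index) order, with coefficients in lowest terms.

first term: -10 - 4*e1 - 61/6*e2 - 2/3*e4 - 12*e13 - 7/2*e23 - 5*e24 - 35/4*e123 - 2*e124 + 65/12*e1234
second term: -10 + 4*e1 - 65/6*e2 + 2/3*e4 - 12*e13 + 7/2*e23 + 5*e24 - 35/4*e123 - 2*e124 - 79/12*e1234
Answer: -8*e1 + 2/3*e2 - 4/3*e4 - 7*e23 - 10*e24 + 12*e1234


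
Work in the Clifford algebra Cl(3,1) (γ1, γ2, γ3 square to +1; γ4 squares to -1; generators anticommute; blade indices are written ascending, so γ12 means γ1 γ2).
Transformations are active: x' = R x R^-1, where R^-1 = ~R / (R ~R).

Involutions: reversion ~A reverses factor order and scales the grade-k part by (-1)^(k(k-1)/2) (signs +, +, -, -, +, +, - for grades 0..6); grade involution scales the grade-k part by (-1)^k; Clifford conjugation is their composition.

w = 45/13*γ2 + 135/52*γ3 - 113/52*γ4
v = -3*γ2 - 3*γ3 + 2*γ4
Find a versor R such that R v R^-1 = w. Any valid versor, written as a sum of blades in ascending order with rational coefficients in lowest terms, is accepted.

Here q(v) = q(w) = 14; the classical choice R = v + w = 6/13*γ2 - 21/52*γ3 - 9/52*γ4 then realises v -> w under the sandwich.
Answer: 6/13*γ2 - 21/52*γ3 - 9/52*γ4


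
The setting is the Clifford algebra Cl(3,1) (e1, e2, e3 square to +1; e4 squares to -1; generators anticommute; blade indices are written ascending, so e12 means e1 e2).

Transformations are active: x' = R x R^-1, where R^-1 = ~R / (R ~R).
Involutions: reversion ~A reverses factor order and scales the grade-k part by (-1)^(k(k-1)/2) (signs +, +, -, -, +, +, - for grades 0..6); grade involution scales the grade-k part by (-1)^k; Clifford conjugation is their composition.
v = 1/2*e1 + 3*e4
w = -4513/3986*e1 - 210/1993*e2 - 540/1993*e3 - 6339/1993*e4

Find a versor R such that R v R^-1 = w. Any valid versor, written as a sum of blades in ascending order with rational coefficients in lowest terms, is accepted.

Why this works: both vectors square to -35/4, so q(v) = q(w) and R = v + w = -1260/1993*e1 - 210/1993*e2 - 540/1993*e3 - 360/1993*e4 carries v to w — its own direction survives, the complement (v - w)/2 flips.
Answer: -1260/1993*e1 - 210/1993*e2 - 540/1993*e3 - 360/1993*e4


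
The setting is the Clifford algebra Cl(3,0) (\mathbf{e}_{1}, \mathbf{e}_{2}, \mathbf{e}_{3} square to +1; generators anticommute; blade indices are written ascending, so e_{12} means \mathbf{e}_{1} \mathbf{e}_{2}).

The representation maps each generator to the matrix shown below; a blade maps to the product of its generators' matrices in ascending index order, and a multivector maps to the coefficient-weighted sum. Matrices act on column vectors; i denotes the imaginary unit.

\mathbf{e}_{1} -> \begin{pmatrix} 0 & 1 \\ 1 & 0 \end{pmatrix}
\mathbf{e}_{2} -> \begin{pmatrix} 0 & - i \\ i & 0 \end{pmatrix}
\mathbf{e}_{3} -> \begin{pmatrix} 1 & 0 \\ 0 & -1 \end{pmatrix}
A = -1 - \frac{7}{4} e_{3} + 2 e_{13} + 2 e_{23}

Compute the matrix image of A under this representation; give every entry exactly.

Bivector images (products of the table entries): rho(e_{13}) = rho(\mathbf{e}_{1})rho(\mathbf{e}_{3}) = \begin{pmatrix} 0 & -1 \\ 1 & 0 \end{pmatrix}; rho(e_{23}) = rho(\mathbf{e}_{2})rho(\mathbf{e}_{3}) = \begin{pmatrix} 0 & i \\ i & 0 \end{pmatrix}.
M = (-1)*1 + (-\frac{7}{4})*rho(e_{3}) + (2)*rho(e_{13}) + (2)*rho(e_{23}), summed entrywise (1 is the identity matrix):
Answer: \begin{pmatrix} - \frac{11}{4} & -2 + 2 i \\ 2 + 2 i & \frac{3}{4} \end{pmatrix}


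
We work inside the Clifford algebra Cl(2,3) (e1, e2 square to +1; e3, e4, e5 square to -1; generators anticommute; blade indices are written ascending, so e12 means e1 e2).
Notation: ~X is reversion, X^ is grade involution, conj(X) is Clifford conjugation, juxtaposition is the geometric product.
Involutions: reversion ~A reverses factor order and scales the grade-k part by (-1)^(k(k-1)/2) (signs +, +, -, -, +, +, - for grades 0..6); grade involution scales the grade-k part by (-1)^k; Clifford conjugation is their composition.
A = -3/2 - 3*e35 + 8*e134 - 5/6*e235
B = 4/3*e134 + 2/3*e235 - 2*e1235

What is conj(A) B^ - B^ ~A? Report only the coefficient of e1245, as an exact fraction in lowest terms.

first term: 91/9 + 5/3*e1 + 2*e2 + 6*e12 + 2*e134 + 4*e145 + e235 - 16*e245 + 3*e1235 - 38/9*e1245
second term: -91/9 + 5/3*e1 + 2*e2 + 6*e12 + 2*e134 - 4*e145 + e235 + 16*e245 + 3*e1235 + 38/9*e1245
Answer: -76/9


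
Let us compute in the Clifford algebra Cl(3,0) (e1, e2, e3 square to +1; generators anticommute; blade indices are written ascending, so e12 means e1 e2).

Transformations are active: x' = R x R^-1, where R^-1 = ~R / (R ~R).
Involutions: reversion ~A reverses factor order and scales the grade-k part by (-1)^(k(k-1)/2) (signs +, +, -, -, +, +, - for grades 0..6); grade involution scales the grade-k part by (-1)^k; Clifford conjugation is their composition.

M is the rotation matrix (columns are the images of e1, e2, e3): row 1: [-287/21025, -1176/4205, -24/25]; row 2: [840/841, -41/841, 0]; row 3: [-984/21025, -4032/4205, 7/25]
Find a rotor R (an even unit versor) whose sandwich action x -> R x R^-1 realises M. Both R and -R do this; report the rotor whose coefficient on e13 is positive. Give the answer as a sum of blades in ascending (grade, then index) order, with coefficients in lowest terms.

Method: write R = a + b12*e12 + b13*e13 + b23*e23 with a^2 + b12^2 + b13^2 + b23^2 = 1 (so R^-1 = ~R). Expanding the columns R e_j ~R gives tr M = 4a^2 - 1 and, from the antisymmetric part, M21 - M12 = -4a*b12, M13 - M31 = 4a*b13, M32 - M23 = -4a*b23.
Here tr M = 183/841, so a^2 = (1 + tr M)/4 = 256/841 and a = ±16/29. Taking a = 16/29: M21 - M12 = 5376/4205, M13 - M31 = -768/841, M32 - M23 = -4032/4205, giving b12 = -84/145, b13 = -12/29, b23 = 63/145, i.e. R = 16/29 - 84/145*e12 - 12/29*e13 + 63/145*e23.
Its e13 coefficient is negative, so report the other preimage -R.
Answer: -16/29 + 84/145*e12 + 12/29*e13 - 63/145*e23. Recall the cover is two-to-one: with M of trace 183/841, both preimages act alike, and the stated e13 sign chooses the sheet.


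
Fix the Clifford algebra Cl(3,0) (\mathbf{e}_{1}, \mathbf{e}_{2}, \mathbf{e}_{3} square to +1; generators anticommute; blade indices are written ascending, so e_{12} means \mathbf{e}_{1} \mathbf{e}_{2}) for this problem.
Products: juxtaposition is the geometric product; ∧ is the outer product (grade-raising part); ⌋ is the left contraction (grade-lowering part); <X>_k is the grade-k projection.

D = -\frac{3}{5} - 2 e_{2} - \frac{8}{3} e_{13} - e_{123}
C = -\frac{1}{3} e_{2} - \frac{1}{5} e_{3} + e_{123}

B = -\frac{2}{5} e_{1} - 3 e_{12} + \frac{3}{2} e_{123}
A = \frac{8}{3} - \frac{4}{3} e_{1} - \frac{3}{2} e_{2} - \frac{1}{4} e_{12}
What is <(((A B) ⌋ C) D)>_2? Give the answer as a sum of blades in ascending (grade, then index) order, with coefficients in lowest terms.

step 1: -\frac{13}{60} - \frac{167}{30} e_{1} + \frac{39}{10} e_{2} + \frac{3}{8} e_{3} - \frac{43}{5} e_{12} + \frac{9}{4} e_{13} - 2 e_{23} + 4 e_{123}
step 2: -\frac{43}{8} + 2 e_{1} + \frac{209}{90} e_{2} + \frac{2593}{300} e_{3} + \frac{3}{8} e_{12} - \frac{39}{10} e_{13} - \frac{167}{30} e_{23} - \frac{13}{60} e_{123}
step 3: -\frac{4333}{360} + \frac{13979}{900} e_{1} + \frac{12451}{900} e_{2} - \frac{63833}{3000} e_{3} + \frac{3557}{1800} e_{12} + \frac{8353}{450} e_{13} + \frac{1472}{75} e_{23} + \frac{21047}{5400} e_{123}
step 4: \frac{3557}{1800} e_{12} + \frac{8353}{450} e_{13} + \frac{1472}{75} e_{23}
Answer: \frac{3557}{1800} e_{12} + \frac{8353}{450} e_{13} + \frac{1472}{75} e_{23}


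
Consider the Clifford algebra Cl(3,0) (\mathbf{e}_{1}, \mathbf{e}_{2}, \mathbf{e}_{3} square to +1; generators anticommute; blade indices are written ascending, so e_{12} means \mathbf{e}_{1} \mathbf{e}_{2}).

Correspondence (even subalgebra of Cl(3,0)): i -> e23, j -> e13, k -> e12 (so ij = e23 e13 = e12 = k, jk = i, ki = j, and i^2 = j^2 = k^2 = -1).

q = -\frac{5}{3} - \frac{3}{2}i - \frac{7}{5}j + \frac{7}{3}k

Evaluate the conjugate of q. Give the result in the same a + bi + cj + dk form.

In blades: q = -\frac{5}{3} + \frac{7}{3} e_{12} - \frac{7}{5} e_{13} - \frac{3}{2} e_{23}.
Quaternion conjugation is reversion on the even subalgebra: the scalar is fixed and every grade-2 blade flips sign, giving -\frac{5}{3} - \frac{7}{3} e_{12} + \frac{7}{5} e_{13} + \frac{3}{2} e_{23}; translating back:
Answer: -\frac{5}{3} + \frac{3}{2}i + \frac{7}{5}j - \frac{7}{3}k


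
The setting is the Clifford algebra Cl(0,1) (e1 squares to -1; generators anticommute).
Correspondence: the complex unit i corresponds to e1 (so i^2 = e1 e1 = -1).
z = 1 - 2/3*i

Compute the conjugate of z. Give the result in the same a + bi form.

In blades: z = 1 - 2/3*e1.
Conjugation here is Clifford conjugation: the scalar is fixed and the grade-1 and grade-2 blades all flip sign, giving 1 + 2/3*e1; translating back:
Answer: 1 + 2/3*i


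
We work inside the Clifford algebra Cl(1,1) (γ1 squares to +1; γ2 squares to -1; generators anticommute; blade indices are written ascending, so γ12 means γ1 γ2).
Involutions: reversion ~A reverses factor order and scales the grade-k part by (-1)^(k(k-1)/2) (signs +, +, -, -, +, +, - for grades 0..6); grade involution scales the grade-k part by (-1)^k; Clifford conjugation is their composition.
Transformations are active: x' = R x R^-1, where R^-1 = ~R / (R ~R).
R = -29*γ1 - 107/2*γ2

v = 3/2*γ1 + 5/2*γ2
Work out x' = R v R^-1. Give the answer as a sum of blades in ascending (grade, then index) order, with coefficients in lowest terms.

~R = -29*γ1 - 107/2*γ2, and R ~R = -8085/4, so R^-1 = ~R / (-8085/4).
R v = 361/4 + 31/4*γ12
Answer: 17621/16170*γ1 + 36829/16170*γ2


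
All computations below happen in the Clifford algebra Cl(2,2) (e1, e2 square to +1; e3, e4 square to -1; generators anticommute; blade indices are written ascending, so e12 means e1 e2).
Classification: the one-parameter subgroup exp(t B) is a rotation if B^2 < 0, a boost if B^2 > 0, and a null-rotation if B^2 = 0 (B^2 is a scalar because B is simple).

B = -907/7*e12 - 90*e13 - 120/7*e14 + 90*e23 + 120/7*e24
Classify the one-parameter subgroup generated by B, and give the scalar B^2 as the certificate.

B^2 term by term: the squares give (-907/7)^2*(e12)^2 + (-90)^2*(e13)^2 + (-120/7)^2*(e14)^2 + (90)^2*(e23)^2 + (120/7)^2*(e24)^2 = 822649/49*(-1) + 8100*(+1) + 14400/49*(+1) + 8100*(+1) + 14400/49*(+1) = -1 (each basis 2-blade squares to minus the product of its generators' squares); cross terms between blades sharing an index anticommute and cancel; the commuting (index-disjoint) pairs give grade-4 terms 2*c*c'*(blade product), which cancel blade by blade — e1234: 21600/7 - 21600/7 = 0 — confirming B is simple. So B^2 = -1.
Answer: rotation, certificate B^2 = -1. The invariant at work: B^2 = -1 is unchanged by conjugation, hence its sign classifies the subgroup whatever basis B is written in.


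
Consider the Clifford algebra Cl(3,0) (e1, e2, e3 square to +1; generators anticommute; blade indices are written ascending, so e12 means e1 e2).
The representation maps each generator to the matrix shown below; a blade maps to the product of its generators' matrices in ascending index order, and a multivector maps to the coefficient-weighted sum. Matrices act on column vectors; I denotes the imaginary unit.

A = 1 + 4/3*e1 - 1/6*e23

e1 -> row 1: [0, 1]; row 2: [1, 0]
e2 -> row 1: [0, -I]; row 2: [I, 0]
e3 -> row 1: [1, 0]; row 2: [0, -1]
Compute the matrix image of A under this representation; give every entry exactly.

Bivector images (products of the table entries): rho(e23) = rho(e2)rho(e3) = row 1: [0, I]; row 2: [I, 0].
M = (1)*1 + (4/3)*rho(e1) + (-1/6)*rho(e23), summed entrywise (1 is the identity matrix):
Answer: row 1: [1, 4/3 - I/6]; row 2: [4/3 - I/6, 1]


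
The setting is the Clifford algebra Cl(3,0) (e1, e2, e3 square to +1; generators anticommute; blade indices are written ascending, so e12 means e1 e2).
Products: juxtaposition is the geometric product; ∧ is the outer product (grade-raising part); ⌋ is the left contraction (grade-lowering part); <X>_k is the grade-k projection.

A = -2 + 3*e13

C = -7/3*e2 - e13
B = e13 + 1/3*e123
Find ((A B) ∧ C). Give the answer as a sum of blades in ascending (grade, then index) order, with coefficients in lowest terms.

step 1: -3 + e2 - 2*e13 - 2/3*e123
step 2: 7*e2 + 3*e13 - 11/3*e123
Answer: 7*e2 + 3*e13 - 11/3*e123


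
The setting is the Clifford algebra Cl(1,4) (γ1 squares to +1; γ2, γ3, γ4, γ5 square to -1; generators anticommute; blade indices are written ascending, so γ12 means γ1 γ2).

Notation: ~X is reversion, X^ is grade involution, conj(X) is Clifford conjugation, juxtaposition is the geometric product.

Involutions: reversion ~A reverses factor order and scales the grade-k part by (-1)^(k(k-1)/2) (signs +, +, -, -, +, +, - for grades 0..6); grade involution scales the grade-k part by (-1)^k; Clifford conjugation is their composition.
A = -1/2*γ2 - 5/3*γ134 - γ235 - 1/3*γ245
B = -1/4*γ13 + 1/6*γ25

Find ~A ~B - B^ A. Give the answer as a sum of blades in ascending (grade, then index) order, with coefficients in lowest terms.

first term: -1/6*γ3 + 13/36*γ4 - 1/12*γ5 + 1/8*γ123 - 1/4*γ125 - 13/36*γ12345
second term: -1/6*γ3 + 13/36*γ4 - 1/12*γ5 - 1/8*γ123 + 1/4*γ125 - 13/36*γ12345
Answer: 1/4*γ123 - 1/2*γ125


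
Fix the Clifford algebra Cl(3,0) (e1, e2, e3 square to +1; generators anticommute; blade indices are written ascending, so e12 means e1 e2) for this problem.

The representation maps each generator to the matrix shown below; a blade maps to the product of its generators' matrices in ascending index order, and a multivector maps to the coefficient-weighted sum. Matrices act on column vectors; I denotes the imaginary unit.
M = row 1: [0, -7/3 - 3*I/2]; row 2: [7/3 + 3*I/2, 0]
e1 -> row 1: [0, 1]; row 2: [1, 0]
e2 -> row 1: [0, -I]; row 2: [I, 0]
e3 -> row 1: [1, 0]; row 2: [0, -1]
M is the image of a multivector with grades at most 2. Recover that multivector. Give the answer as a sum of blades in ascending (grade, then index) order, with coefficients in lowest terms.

Method: 1, rho(e1), rho(e2), rho(e3) form a trace-orthogonal basis of the 2x2 complex matrices (tr(X Y) = 2 if X = Y, else 0), so M = m0*1 + m1*rho(e1) + m2*rho(e2) + m3*rho(e3) with m0 = tr(M)/2 = 0, m1 = tr(M rho(e1))/2 = 0, m2 = tr(M rho(e2))/2 = 3/2 - 7*I/3, m3 = tr(M rho(e3))/2 = 0.
Multiplying table entries, the bivector images are rho(e12) = I*rho(e3), rho(e13) = -I*rho(e2), rho(e23) = I*rho(e1); with real blade coefficients the real parts of m0..m3 are the coefficients of 1, e1, e2, e3 and the imaginary parts give the bivectors (e23: Im m1, e13: -Im m2, e12: Im m3).
Answer: 3/2*e2 + 7/3*e13


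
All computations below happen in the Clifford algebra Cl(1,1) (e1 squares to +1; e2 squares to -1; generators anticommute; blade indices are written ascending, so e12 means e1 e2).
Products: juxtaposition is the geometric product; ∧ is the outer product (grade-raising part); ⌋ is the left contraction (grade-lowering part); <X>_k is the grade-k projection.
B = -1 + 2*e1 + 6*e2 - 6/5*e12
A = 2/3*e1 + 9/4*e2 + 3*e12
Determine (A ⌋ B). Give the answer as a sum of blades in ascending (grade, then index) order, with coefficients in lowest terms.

step 1: -473/30 - 27/10*e1 - 4/5*e2
Answer: -473/30 - 27/10*e1 - 4/5*e2


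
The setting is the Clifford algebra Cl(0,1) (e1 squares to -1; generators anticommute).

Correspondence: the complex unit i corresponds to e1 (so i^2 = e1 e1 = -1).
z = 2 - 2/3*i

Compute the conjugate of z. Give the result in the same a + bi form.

In blades: z = 2 - 2/3*e1.
Conjugation here is Clifford conjugation: the scalar is fixed and the grade-1 and grade-2 blades all flip sign, giving 2 + 2/3*e1; translating back:
Answer: 2 + 2/3*i


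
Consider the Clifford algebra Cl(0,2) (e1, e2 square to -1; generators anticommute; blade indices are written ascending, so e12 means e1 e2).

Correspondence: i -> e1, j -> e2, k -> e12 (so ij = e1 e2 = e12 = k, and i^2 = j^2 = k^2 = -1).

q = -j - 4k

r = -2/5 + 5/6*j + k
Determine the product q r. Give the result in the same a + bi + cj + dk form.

In blades: q = -e2 - 4*e12, r = -2/5 + 5/6*e2 + e12.
Distribute q over r term by term (generator squares from the signature, products reordered to ascending indices): (-e2)*r = 5/6 - e1 + 2/5*e2; (-4*e12)*r = 4 + 10/3*e1 + 8/5*e12.
Sum: 29/6 + 7/3*e1 + 2/5*e2 + 8/5*e12; translating back through the correspondence:
Answer: 29/6 + 7/3*i + 2/5*j + 8/5*k


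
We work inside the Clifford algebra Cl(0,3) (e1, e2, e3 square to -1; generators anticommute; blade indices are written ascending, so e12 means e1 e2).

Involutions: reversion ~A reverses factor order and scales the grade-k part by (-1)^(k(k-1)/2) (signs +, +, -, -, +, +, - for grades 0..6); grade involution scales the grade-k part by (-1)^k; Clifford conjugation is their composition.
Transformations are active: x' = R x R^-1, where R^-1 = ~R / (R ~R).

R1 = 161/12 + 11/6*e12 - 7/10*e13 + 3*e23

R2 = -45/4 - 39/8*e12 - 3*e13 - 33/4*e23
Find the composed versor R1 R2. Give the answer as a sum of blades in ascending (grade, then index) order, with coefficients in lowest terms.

Distribute over the terms of R1 (each basis-blade product reordered to ascending indices, repeated generators contracted through their squares):
(161/12) R2 = -2415/16 - 2093/32*e12 - 161/4*e13 - 1771/16*e23
(11/6*e12) R2 = 143/16 - 165/8*e12 + 121/8*e13 - 11/2*e23
(-7/10*e13) R2 = -21/10 + 231/40*e12 + 63/8*e13 - 273/80*e23
(3*e23) R2 = 99/4 + 9*e12 - 117/8*e13 - 135/4*e23
Summing the partial products and collecting blades:
Answer: -2387/20 - 11401/160*e12 - 255/8*e13 - 3067/20*e23


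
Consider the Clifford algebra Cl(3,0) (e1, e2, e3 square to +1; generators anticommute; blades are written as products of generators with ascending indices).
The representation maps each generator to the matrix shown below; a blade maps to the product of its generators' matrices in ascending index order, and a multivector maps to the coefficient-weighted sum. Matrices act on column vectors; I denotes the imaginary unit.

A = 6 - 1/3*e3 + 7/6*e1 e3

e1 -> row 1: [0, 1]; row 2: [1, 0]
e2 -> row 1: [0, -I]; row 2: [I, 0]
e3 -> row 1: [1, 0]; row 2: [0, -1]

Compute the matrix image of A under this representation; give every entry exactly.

Bivector images (products of the table entries): rho(e1 e3) = rho(e1)rho(e3) = row 1: [0, -1]; row 2: [1, 0].
M = (6)*1 + (-1/3)*rho(e3) + (7/6)*rho(e1 e3), summed entrywise (1 is the identity matrix):
Answer: row 1: [17/3, -7/6]; row 2: [7/6, 19/3]


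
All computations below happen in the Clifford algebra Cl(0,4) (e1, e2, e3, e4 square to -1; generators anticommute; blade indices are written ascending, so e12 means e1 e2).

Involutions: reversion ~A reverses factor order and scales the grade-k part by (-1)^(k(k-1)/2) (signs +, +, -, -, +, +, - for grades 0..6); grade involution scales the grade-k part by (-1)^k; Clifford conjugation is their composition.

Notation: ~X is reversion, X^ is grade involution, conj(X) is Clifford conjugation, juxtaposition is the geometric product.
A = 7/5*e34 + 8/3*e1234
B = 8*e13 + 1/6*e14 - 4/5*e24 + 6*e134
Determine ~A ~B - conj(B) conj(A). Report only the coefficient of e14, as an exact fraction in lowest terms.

first term: -42/5*e1 + 16*e2 + 19/10*e13 + 56/5*e14 + 352/225*e23 - 64/3*e24
second term: 42/5*e1 + 16*e2 + 71/30*e13 - 56/5*e14 - 152/225*e23 - 64/3*e24
Answer: 112/5


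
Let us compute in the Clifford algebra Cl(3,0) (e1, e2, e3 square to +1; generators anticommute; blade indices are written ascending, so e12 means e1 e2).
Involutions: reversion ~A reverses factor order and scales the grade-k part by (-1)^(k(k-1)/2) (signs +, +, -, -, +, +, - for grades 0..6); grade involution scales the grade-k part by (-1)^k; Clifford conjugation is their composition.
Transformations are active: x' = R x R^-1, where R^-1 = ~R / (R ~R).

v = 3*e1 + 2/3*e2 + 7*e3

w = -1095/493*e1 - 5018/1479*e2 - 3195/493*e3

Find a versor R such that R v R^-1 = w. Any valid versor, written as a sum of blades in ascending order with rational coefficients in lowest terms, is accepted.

Key observation: q(v) = q(w) = 526/9 (sandwiches preserve the norm), so R = v + w = 384/493*e1 - 1344/493*e2 + 256/493*e3 works whenever it is invertible — the component of v along it is kept and (v - w)/2 reverses, sending v to w.
Answer: 384/493*e1 - 1344/493*e2 + 256/493*e3


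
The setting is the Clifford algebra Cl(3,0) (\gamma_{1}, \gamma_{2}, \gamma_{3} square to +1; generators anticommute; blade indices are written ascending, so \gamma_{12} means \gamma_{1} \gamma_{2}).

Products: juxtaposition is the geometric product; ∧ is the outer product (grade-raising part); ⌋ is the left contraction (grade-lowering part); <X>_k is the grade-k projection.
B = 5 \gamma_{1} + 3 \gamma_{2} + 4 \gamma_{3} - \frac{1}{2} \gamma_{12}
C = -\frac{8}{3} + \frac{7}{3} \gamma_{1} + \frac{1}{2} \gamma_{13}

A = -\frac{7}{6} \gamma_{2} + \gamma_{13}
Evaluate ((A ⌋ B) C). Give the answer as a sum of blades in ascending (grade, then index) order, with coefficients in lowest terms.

step 1: -\frac{7}{2} - \frac{7}{12} \gamma_{1}
step 2: \frac{287}{36} - \frac{119}{18} \gamma_{1} - \frac{7}{24} \gamma_{3} - \frac{7}{4} \gamma_{13}
Answer: \frac{287}{36} - \frac{119}{18} \gamma_{1} - \frac{7}{24} \gamma_{3} - \frac{7}{4} \gamma_{13}


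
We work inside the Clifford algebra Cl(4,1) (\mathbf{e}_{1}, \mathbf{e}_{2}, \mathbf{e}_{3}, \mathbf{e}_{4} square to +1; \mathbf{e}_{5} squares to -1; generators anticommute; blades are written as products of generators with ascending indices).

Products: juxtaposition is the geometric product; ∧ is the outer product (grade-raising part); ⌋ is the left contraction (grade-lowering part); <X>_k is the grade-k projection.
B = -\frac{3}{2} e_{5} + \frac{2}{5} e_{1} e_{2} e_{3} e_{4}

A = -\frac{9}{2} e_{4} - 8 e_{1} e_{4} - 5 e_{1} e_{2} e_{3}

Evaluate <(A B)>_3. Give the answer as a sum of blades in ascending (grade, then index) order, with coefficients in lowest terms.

step 1: 2 e_{4} + \frac{16}{5} e_{2} e_{3} + \frac{27}{4} e_{4} e_{5} + \frac{9}{5} e_{1} e_{2} e_{3} + 12 e_{1} e_{4} e_{5} + \frac{15}{2} e_{1} e_{2} e_{3} e_{5}
step 2: \frac{9}{5} e_{1} e_{2} e_{3} + 12 e_{1} e_{4} e_{5}
Answer: \frac{9}{5} e_{1} e_{2} e_{3} + 12 e_{1} e_{4} e_{5}


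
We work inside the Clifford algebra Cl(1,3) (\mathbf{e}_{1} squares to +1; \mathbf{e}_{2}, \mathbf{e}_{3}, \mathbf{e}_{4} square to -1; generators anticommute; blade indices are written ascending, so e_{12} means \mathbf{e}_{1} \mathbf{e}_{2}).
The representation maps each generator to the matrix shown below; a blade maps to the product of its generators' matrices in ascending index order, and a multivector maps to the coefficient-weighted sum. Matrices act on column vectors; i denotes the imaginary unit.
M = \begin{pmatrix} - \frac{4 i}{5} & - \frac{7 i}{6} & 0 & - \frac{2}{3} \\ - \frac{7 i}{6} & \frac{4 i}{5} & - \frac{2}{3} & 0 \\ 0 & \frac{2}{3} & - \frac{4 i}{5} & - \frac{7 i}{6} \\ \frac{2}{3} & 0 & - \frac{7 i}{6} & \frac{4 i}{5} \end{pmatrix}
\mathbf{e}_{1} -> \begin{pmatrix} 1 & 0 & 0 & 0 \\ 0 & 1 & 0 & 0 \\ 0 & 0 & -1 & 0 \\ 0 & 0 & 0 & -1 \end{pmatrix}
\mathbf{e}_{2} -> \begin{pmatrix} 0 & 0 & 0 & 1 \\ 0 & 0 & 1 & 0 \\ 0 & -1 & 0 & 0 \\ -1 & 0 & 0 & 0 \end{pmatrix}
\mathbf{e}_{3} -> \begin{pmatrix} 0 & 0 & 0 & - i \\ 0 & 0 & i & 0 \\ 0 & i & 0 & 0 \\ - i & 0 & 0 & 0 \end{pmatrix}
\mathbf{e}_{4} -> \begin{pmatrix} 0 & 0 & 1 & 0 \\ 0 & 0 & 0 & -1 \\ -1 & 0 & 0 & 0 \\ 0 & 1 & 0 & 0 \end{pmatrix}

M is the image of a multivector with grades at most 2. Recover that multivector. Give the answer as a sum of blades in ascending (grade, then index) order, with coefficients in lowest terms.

Method: the blade images are trace-orthogonal — tr(rho(e_A) rho(e_B)^-1) = 4 if A = B and 0 otherwise — and rho(e_A)^-1 = (e_A)^2 * rho(e_A) with (e_A)^2 = +1 or -1, so the coefficient of e_A in the preimage is (e_A)^2 * tr(M rho(e_A))/4.
Nonzero projections over blades of grade <= 2: e_{2}: (e_{2})^2 = -1, tr(M rho(e_{2})) = \frac{8}{3}, coefficient -\frac{2}{3}; e_{23}: (e_{23})^2 = -1, tr(M rho(e_{23})) = - \frac{16}{5}, coefficient \frac{4}{5}; e_{34}: (e_{34})^2 = -1, tr(M rho(e_{34})) = - \frac{14}{3}, coefficient \frac{7}{6}. Every other blade of grade <= 2 projects to 0.
Answer: -\frac{2}{3} e_{2} + \frac{4}{5} e_{23} + \frac{7}{6} e_{34}
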